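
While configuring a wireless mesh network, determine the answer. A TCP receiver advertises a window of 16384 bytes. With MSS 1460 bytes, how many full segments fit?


Given: RWND = 16384 bytes, MSS = 1460 bytes
Full segments = floor(RWND / MSS)
Full segments = floor(16384 / 1460)
Full segments = floor(11.2219) = 11

11


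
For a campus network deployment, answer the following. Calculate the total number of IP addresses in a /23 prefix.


Given: CIDR prefix /23
Host bits = 32 - 23 = 9
Total addresses = 2^9 = 512

512


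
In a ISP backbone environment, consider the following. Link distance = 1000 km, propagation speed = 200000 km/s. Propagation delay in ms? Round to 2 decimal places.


Given: distance = 1000 km, speed = 200000 km/s
Delay = distance / speed = 1000 / 200000 seconds
Delay in ms = 1000 * 1000 / 200000
Delay = 5.0000 ms
Rounded to 2 dp = 5.00 ms

5.00


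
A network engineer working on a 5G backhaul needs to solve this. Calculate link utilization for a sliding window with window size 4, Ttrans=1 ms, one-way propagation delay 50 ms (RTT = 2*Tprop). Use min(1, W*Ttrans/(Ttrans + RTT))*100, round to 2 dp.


Given: W = 4, Ttrans = 1 ms, RTT = 100 ms (= 2 * Tprop, Tprop = 50 ms)
Cycle time = Ttrans + RTT = 1 + 100 = 101 ms (first packet sent until its ACK returns)
W * Ttrans = 4 * 1 = 4 ms of sending per cycle
W * Ttrans / (Ttrans + RTT) = 4 / 101 = 0.039604
U = min(1, 0.039604) = 0.039604
U% = 3.96%

3.96


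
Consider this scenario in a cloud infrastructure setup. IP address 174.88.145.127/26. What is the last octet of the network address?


Given: IP = 174.88.145.127, prefix = /26
Subnet mask = 255.255.255.192
Last octet of IP: 127
Last octet of mask: 192
Network last octet = 127 AND 192 = 64

64


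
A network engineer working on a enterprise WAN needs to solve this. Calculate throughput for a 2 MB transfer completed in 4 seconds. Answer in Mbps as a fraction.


Given: file = 2 MB, time = 4 s
File in Mb = 2 * 8 = 16 Mb
Throughput = 16 / 4 Mbps
Throughput = 4 Mbps

4


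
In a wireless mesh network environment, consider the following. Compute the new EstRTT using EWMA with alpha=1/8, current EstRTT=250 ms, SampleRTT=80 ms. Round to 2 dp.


Given: EstRTT = 250 ms, SampleRTT = 80 ms, alpha = 1/8
New EstRTT = (1 - alpha) * EstRTT + alpha * SampleRTT
(7/8) * 250 = 218.75
(1/8) * 80 = 10
New EstRTT = 218.75 + 10 = 228.75 ms -> 228.75 ms (2 dp)

228.75


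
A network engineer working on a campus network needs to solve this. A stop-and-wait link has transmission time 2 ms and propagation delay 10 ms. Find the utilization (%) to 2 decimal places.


Given: Ttrans = 2 ms, Tprop = 10 ms
RTT = 2 * Tprop = 2 * 10 = 20 ms
U = Ttrans / (Ttrans + RTT)
U = 2 / (2 + 20)
U = 2 / 22 = 0.090909
U% = 9.09%

9.09


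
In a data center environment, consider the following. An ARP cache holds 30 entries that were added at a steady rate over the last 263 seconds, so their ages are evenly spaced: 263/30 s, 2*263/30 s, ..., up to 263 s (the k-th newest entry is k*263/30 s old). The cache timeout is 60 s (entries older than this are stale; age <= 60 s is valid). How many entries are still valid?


Ages are k * 263/30 s for k = 1..30 (spacing = 8.7667 s).
Entry k is valid iff k * 263/30 <= 60 iff k <= 30 * 60 / 263 = 6.8441
n_valid = floor(6.8441) = 6
(n_stale = 30 - 6 = 24)

6


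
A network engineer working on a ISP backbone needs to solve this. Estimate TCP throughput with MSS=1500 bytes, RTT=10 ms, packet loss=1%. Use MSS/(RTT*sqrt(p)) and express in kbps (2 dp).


Given: MSS = 1500 bytes, RTT = 10 ms, loss = 1%
RTT in seconds = 10 / 1000 = 0.01
Loss rate = 1% = 0.01
sqrt(loss) = sqrt(0.01) = 0.1
Throughput (bytes/s) = 1500 / (0.01 * 0.1) = 1500000.0000
Throughput (kbps) = 1500000.0000 * 8 / 1000 = 12000.000000 -> 12000.00 kbps (2 dp)

12000.00


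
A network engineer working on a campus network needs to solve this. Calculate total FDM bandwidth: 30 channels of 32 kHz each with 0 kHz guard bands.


Given: 30 channels, 32 kHz each, guard = 0 kHz
Channel bandwidth = 30 * 32 = 960 kHz
Guard bands = 29 gaps * 0 kHz = 0 kHz
Total = 960 + 0 = 960 kHz

960


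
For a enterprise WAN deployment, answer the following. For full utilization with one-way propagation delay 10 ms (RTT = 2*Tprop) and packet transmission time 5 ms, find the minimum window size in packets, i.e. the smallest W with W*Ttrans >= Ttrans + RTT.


Given: Ttrans = 5 ms, RTT = 20 ms (= 2 * Tprop, Tprop = 10 ms)
Time until first ACK returns = Ttrans + RTT = 5 + 20 = 25 ms
Need W * Ttrans >= Ttrans + RTT  ->  W >= (Ttrans + RTT) / Ttrans
(Ttrans + RTT) / Ttrans = 25 / 5 = 5
W_min = ceil(5) = 5

5


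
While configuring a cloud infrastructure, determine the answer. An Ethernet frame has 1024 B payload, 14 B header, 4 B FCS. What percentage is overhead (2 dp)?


Given: payload = 1024 B, header = 14 B, trailer = 4 B
Overhead bytes = header + trailer = 14 + 4 = 18
Total frame = payload + overhead = 1024 + 18 = 1042
Overhead % = 18 / 1042 * 100 = 1.7274% -> 1.73% (2 dp)

1.73


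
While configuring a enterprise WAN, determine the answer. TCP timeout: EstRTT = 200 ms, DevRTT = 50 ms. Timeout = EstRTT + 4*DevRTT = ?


Given: EstRTT = 200 ms, DevRTT = 50 ms
Timeout = EstRTT + 4 * DevRTT
4 * DevRTT = 4 * 50 = 200
Timeout = 200 + 200 = 400 ms

400


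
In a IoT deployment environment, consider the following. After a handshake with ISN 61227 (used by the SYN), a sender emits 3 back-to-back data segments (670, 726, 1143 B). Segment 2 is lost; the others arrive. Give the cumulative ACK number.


SYN uses sequence number 61227; first data byte = ISN + 1 = 61228.
Segment 1: SEQ = 61228, len = 670 B, covers [61228, 61897]
Segment 2: SEQ = 61898, len = 726 B, covers [61898, 62623] [LOST]
Segment 3: SEQ = 62624, len = 1143 B, covers [62624, 63766]
In-order data received: bytes [61228, 61897] (segments 1..1).
Segment 2 missing -> gap begins at byte 61898; later segments buffered out of order.
Cumulative ACK = next expected in-order byte = 61228 + 670 = 61898

61898


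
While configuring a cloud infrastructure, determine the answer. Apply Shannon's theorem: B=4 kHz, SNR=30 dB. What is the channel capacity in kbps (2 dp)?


Given: B = 4 kHz, SNR = 30 dB
SNR linear = 10^(30/10) = 1000
1 + SNR = 1001
log2(1001) = 9.9672262588
C = 4 * 1000 * 9.9672262588 = 39868.9050 bps
C = 39.868905 kbps -> 39.87 kbps (2 dp)

39.87


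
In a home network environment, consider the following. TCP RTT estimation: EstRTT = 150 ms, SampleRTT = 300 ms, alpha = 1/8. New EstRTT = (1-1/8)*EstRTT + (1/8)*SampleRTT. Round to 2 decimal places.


Given: EstRTT = 150 ms, SampleRTT = 300 ms, alpha = 1/8
New EstRTT = (1 - alpha) * EstRTT + alpha * SampleRTT
(7/8) * 150 = 131.25
(1/8) * 300 = 37.5
New EstRTT = 131.25 + 37.5 = 168.75 ms -> 168.75 ms (2 dp)

168.75


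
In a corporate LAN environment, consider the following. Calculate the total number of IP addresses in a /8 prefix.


Given: CIDR prefix /8
Host bits = 32 - 8 = 24
Total addresses = 2^24 = 16777216

16777216


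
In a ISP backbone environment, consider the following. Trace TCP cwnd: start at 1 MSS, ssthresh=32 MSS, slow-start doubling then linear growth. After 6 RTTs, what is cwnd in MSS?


RTT 0: cwnd = 1 MSS (initial)
RTT 1: cwnd = 2 MSS (slow start, doubled)
RTT 2: cwnd = 4 MSS (slow start, doubled)
RTT 3: cwnd = 8 MSS (slow start, doubled)
RTT 4: cwnd = 16 MSS (slow start, doubled)
RTT 5: cwnd = 32 MSS (slow start, doubled)
RTT 6: cwnd = 33 MSS (congestion avoidance, +1)

33


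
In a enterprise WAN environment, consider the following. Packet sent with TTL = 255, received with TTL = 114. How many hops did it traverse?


Given: initial TTL = 255, received TTL = 114
Hops = initial TTL - received TTL
Hops = 255 - 114 = 141

141


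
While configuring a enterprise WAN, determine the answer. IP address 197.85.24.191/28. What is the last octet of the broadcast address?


Given: IP = 197.85.24.191, prefix = /28
Host bits = 32 - 28 = 4
Network last octet = 191 AND mask = 176
Host part size = 2^4 - 1 = 15
Broadcast last octet = 176 OR 15 = 191

191


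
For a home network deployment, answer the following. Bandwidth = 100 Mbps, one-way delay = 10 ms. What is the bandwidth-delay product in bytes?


Given: bandwidth = 100 Mbps, delay = 10 ms
BDP in bits = 100 * 10^6 * 10 / 1000
BDP in bits = 1000000
BDP in bytes = 1000000 / 8 = 125000

125000


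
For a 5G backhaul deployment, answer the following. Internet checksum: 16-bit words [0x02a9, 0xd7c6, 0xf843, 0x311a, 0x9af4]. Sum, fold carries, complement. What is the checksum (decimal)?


Given words: [0x02a9, 0xd7c6, 0xf843, 0x311a, 0x9af4]
Step 1: Sum all words
Raw sum = 681 + 55238 + 63555 + 12570 + 39668 = 171712
Step 2: Fold carry: (40640 + 2) = 40642
One's complement = ~40642 & 0xFFFF = 24893

24893


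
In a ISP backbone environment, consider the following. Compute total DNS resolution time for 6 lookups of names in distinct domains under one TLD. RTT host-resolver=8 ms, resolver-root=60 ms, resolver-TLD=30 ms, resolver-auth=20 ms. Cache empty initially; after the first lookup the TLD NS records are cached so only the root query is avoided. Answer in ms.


Lookup 1 (cold cache): local + root + TLD + auth = 8 + 60 + 30 + 20 = 118 ms
Lookups 2..6 (TLD NS cached -> skip root; new domain -> still ask TLD and auth): local + TLD + auth = 8 + 30 + 20 = 58 ms each
Remaining 5 lookups: 5 * 58 = 290 ms
Total = 118 + 290 = 408 ms

408


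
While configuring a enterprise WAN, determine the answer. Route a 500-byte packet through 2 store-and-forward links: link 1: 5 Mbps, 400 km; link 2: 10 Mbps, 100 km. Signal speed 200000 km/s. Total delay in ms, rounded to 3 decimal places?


Packet = 500 bytes = 4000 bits. Store-and-forward: sum (t_trans + t_prop) per link.
Link 1: t_trans = 4000/(5*10^6) s = 0.8000 ms; t_prop = 400/200000 s = 2.0000 ms; subtotal = 2.8000 ms
Link 2: t_trans = 4000/(10*10^6) s = 0.4000 ms; t_prop = 100/200000 s = 0.5000 ms; subtotal = 0.9000 ms
End-to-end = 2.8000 + 0.9000 = 3.7000 ms -> 3.700 ms (3 dp)

3.700


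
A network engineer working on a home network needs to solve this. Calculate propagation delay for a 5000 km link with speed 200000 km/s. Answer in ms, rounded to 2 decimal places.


Given: distance = 5000 km, speed = 200000 km/s
Delay = distance / speed = 5000 / 200000 seconds
Delay in ms = 5000 * 1000 / 200000
Delay = 25.0000 ms
Rounded to 2 dp = 25.00 ms

25.00


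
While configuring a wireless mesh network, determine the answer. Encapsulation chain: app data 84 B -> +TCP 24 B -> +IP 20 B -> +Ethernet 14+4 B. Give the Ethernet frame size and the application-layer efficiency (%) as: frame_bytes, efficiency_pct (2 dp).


TCP segment = 84 + 24 = 108 B
IP packet = 108 + 20 = 128 B
Ethernet frame = 128 + 14 + 4 = 146 B
Efficiency = app / frame = 84 / 146 = 0.575342 = 57.5342% -> 57.53% (2 dp)

146, 57.53


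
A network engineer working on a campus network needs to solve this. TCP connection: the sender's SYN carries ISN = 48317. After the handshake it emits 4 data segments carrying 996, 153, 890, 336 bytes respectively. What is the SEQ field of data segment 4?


The SYN occupies sequence number ISN = 48317, so the first data byte is ISN + 1 = 48318.
SEQ of data segment i = (ISN + 1) + sum of payload sizes of segments 1..i-1.
Segment 1: SEQ = 48318, payload = 996 bytes
Segment 2: SEQ = 49314, payload = 153 bytes
Segment 3: SEQ = 49467, payload = 890 bytes
Segment 4: SEQ = 50357, payload = 336 bytes
SEQ of segment 4 = 48318 + 996 + 153 + 890 = 50357

50357


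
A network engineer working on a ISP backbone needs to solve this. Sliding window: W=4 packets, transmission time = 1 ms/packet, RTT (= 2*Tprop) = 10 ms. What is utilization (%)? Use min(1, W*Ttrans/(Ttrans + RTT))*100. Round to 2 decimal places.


Given: W = 4, Ttrans = 1 ms, RTT = 10 ms (= 2 * Tprop, Tprop = 5 ms)
Cycle time = Ttrans + RTT = 1 + 10 = 11 ms (first packet sent until its ACK returns)
W * Ttrans = 4 * 1 = 4 ms of sending per cycle
W * Ttrans / (Ttrans + RTT) = 4 / 11 = 0.363636
U = min(1, 0.363636) = 0.363636
U% = 36.36%

36.36


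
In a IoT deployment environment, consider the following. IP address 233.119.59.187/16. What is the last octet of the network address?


Given: IP = 233.119.59.187, prefix = /16
Subnet mask = 255.255.0.0
Last octet of IP: 187
Last octet of mask: 0
Network last octet = 187 AND 0 = 0

0


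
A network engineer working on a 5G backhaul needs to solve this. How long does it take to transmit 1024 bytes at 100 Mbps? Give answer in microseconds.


Given: packet = 1024 bytes, bandwidth = 100 Mbps
Packet in bits = 1024 * 8 = 8192 bits
Bandwidth = 100 * 10^6 = 100000000 bps
Time = 8192 / 100000000 seconds
Time in us = 8192 * 10^6 / 100000000 = 81.92

81.92


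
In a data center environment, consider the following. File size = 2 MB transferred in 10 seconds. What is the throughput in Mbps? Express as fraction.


Given: file = 2 MB, time = 10 s
File in Mb = 2 * 8 = 16 Mb
Throughput = 16 / 10 Mbps
Throughput = 8/5 Mbps

8/5


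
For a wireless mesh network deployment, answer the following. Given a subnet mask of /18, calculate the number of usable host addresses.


Given: subnet mask /18
Host bits = 32 - 18 = 14
Total addresses = 2^14 = 16384
Usable hosts = 16384 - 2 (network + broadcast) = 16382

16382


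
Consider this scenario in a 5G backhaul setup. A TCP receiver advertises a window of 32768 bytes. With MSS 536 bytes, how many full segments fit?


Given: RWND = 32768 bytes, MSS = 536 bytes
Full segments = floor(RWND / MSS)
Full segments = floor(32768 / 536)
Full segments = floor(61.1343) = 61

61


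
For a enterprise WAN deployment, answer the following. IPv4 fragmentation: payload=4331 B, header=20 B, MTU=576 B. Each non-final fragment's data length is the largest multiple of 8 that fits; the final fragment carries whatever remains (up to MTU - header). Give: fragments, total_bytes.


Max data per non-final fragment = floor((MTU - header)/8)*8 = floor((576 - 20)/8)*8 = floor(556/8)*8 = 552 B
Final fragment needs no 8-byte alignment: it can carry up to MTU - header = 556 B
Non-final fragments needed = ceil((payload - 556) / 552) = ceil(3775/552) = ceil(6.8388) = 7
Number of fragments = 7 + 1 = 8
Fragment sizes (data): 7 * 552 B + 467 B (last, 467 <= 556 OK)
Total bytes sent = payload + n_frags * header = 4331 + 8*20 = 4331 + 160 = 4491 B

8, 4491


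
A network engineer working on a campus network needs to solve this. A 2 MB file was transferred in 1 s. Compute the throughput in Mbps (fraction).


Given: file = 2 MB, time = 1 s
File in Mb = 2 * 8 = 16 Mb
Throughput = 16 / 1 Mbps
Throughput = 16 Mbps

16


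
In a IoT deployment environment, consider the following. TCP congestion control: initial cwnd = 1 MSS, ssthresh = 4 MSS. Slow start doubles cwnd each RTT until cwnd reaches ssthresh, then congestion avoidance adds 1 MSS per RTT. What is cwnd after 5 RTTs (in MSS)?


RTT 0: cwnd = 1 MSS (initial)
RTT 1: cwnd = 2 MSS (slow start, doubled)
RTT 2: cwnd = 4 MSS (slow start, doubled)
RTT 3: cwnd = 5 MSS (congestion avoidance, +1)
RTT 4: cwnd = 6 MSS (congestion avoidance, +1)
RTT 5: cwnd = 7 MSS (congestion avoidance, +1)

7


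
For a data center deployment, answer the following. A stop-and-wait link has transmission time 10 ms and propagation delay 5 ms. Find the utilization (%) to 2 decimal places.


Given: Ttrans = 10 ms, Tprop = 5 ms
RTT = 2 * Tprop = 2 * 5 = 10 ms
U = Ttrans / (Ttrans + RTT)
U = 10 / (10 + 10)
U = 10 / 20 = 0.5
U% = 50.00%

50.00


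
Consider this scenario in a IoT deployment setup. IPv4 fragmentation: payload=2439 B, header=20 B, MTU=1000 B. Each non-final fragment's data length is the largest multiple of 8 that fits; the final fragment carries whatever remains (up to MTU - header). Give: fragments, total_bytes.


Max data per non-final fragment = floor((MTU - header)/8)*8 = floor((1000 - 20)/8)*8 = floor(980/8)*8 = 976 B
Final fragment needs no 8-byte alignment: it can carry up to MTU - header = 980 B
Non-final fragments needed = ceil((payload - 980) / 976) = ceil(1459/976) = ceil(1.4949) = 2
Number of fragments = 2 + 1 = 3
Fragment sizes (data): 2 * 976 B + 487 B (last, 487 <= 980 OK)
Total bytes sent = payload + n_frags * header = 2439 + 3*20 = 2439 + 60 = 2499 B

3, 2499


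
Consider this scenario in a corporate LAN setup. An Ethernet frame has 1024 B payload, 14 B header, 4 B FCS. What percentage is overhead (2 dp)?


Given: payload = 1024 B, header = 14 B, trailer = 4 B
Overhead bytes = header + trailer = 14 + 4 = 18
Total frame = payload + overhead = 1024 + 18 = 1042
Overhead % = 18 / 1042 * 100 = 1.7274% -> 1.73% (2 dp)

1.73


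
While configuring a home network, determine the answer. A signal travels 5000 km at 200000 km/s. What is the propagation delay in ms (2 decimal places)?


Given: distance = 5000 km, speed = 200000 km/s
Delay = distance / speed = 5000 / 200000 seconds
Delay in ms = 5000 * 1000 / 200000
Delay = 25.0000 ms
Rounded to 2 dp = 25.00 ms

25.00


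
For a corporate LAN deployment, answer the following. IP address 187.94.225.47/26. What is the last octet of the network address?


Given: IP = 187.94.225.47, prefix = /26
Subnet mask = 255.255.255.192
Last octet of IP: 47
Last octet of mask: 192
Network last octet = 47 AND 192 = 0

0


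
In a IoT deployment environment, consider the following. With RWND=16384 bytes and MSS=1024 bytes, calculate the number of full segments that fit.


Given: RWND = 16384 bytes, MSS = 1024 bytes
Full segments = floor(RWND / MSS)
Full segments = floor(16384 / 1024)
Full segments = floor(16.0) = 16

16


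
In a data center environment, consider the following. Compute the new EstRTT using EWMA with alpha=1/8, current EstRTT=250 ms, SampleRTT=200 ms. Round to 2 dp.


Given: EstRTT = 250 ms, SampleRTT = 200 ms, alpha = 1/8
New EstRTT = (1 - alpha) * EstRTT + alpha * SampleRTT
(7/8) * 250 = 218.75
(1/8) * 200 = 25
New EstRTT = 218.75 + 25 = 243.75 ms -> 243.75 ms (2 dp)

243.75


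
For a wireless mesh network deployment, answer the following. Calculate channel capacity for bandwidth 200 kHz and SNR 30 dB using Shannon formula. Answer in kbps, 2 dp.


Given: B = 200 kHz, SNR = 30 dB
SNR linear = 10^(30/10) = 1000
1 + SNR = 1001
log2(1001) = 9.9672262588
C = 200 * 1000 * 9.9672262588 = 1993445.2518 bps
C = 1993.445252 kbps -> 1993.45 kbps (2 dp)

1993.45


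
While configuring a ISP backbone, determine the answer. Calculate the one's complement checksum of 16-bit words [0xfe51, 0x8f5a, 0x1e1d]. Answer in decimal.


Given words: [0xfe51, 0x8f5a, 0x1e1d]
Step 1: Sum all words
Raw sum = 65105 + 36698 + 7709 = 109512
Step 2: Fold carry: (43976 + 1) = 43977
One's complement = ~43977 & 0xFFFF = 21558

21558


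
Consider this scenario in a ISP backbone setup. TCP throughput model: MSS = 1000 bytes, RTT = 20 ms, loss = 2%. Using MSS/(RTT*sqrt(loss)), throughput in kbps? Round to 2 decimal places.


Given: MSS = 1000 bytes, RTT = 20 ms, loss = 2%
RTT in seconds = 20 / 1000 = 0.02
Loss rate = 2% = 0.02
sqrt(loss) = sqrt(0.02) = 0.141421356237
Throughput (bytes/s) = 1000 / (0.02 * 0.141421356237) = 353553.3906
Throughput (kbps) = 353553.3906 * 8 / 1000 = 2828.427125 -> 2828.43 kbps (2 dp)

2828.43


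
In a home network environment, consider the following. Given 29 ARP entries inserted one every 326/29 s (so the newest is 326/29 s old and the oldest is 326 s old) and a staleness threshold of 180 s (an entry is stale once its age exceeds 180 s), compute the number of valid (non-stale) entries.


Ages are k * 326/29 s for k = 1..29 (spacing = 11.2414 s).
Entry k is valid iff k * 326/29 <= 180 iff k <= 29 * 180 / 326 = 16.0123
n_valid = floor(16.0123) = 16
(n_stale = 29 - 16 = 13)

16


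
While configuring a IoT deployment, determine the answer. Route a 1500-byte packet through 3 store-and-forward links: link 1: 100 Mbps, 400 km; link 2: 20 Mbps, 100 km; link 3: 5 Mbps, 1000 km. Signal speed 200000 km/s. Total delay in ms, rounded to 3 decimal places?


Packet = 1500 bytes = 12000 bits. Store-and-forward: sum (t_trans + t_prop) per link.
Link 1: t_trans = 12000/(100*10^6) s = 0.1200 ms; t_prop = 400/200000 s = 2.0000 ms; subtotal = 2.1200 ms
Link 2: t_trans = 12000/(20*10^6) s = 0.6000 ms; t_prop = 100/200000 s = 0.5000 ms; subtotal = 1.1000 ms
Link 3: t_trans = 12000/(5*10^6) s = 2.4000 ms; t_prop = 1000/200000 s = 5.0000 ms; subtotal = 7.4000 ms
End-to-end = 2.1200 + 1.1000 + 7.4000 = 10.6200 ms -> 10.620 ms (3 dp)

10.620


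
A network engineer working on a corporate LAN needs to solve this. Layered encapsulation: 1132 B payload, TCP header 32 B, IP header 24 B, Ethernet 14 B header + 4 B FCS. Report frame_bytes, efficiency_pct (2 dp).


TCP segment = 1132 + 32 = 1164 B
IP packet = 1164 + 24 = 1188 B
Ethernet frame = 1188 + 14 + 4 = 1206 B
Efficiency = app / frame = 1132 / 1206 = 0.938640 = 93.8640% -> 93.86% (2 dp)

1206, 93.86


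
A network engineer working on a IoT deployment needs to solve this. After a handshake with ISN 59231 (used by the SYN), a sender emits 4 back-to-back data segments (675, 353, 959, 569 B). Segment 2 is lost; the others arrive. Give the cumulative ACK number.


SYN uses sequence number 59231; first data byte = ISN + 1 = 59232.
Segment 1: SEQ = 59232, len = 675 B, covers [59232, 59906]
Segment 2: SEQ = 59907, len = 353 B, covers [59907, 60259] [LOST]
Segment 3: SEQ = 60260, len = 959 B, covers [60260, 61218]
Segment 4: SEQ = 61219, len = 569 B, covers [61219, 61787]
In-order data received: bytes [59232, 59906] (segments 1..1).
Segment 2 missing -> gap begins at byte 59907; later segments buffered out of order.
Cumulative ACK = next expected in-order byte = 59232 + 675 = 59907

59907


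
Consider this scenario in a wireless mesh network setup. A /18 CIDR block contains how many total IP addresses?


Given: CIDR prefix /18
Host bits = 32 - 18 = 14
Total addresses = 2^14 = 16384

16384


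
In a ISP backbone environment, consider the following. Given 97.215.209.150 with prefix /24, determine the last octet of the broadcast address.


Given: IP = 97.215.209.150, prefix = /24
Host bits = 32 - 24 = 8
Network last octet = 150 AND mask = 0
Host part size = 2^8 - 1 = 255
Broadcast last octet = 0 OR 255 = 255

255


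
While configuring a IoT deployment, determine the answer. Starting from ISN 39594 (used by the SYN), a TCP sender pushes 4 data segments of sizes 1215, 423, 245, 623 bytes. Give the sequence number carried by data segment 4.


The SYN occupies sequence number ISN = 39594, so the first data byte is ISN + 1 = 39595.
SEQ of data segment i = (ISN + 1) + sum of payload sizes of segments 1..i-1.
Segment 1: SEQ = 39595, payload = 1215 bytes
Segment 2: SEQ = 40810, payload = 423 bytes
Segment 3: SEQ = 41233, payload = 245 bytes
Segment 4: SEQ = 41478, payload = 623 bytes
SEQ of segment 4 = 39595 + 1215 + 423 + 245 = 41478

41478


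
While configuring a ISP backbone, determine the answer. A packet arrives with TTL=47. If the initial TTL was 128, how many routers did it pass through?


Given: initial TTL = 128, received TTL = 47
Hops = initial TTL - received TTL
Hops = 128 - 47 = 81

81


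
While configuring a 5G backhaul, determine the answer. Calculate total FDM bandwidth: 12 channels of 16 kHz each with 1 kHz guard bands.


Given: 12 channels, 16 kHz each, guard = 1 kHz
Channel bandwidth = 12 * 16 = 192 kHz
Guard bands = 11 gaps * 1 kHz = 11 kHz
Total = 192 + 11 = 203 kHz

203


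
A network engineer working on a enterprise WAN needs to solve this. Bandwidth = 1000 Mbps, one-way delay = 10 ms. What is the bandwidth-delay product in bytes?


Given: bandwidth = 1000 Mbps, delay = 10 ms
BDP in bits = 1000 * 10^6 * 10 / 1000
BDP in bits = 10000000
BDP in bytes = 10000000 / 8 = 1250000

1250000


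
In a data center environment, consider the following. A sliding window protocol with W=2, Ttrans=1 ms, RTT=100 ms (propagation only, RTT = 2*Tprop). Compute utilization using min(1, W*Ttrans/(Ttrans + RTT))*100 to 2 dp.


Given: W = 2, Ttrans = 1 ms, RTT = 100 ms (= 2 * Tprop, Tprop = 50 ms)
Cycle time = Ttrans + RTT = 1 + 100 = 101 ms (first packet sent until its ACK returns)
W * Ttrans = 2 * 1 = 2 ms of sending per cycle
W * Ttrans / (Ttrans + RTT) = 2 / 101 = 0.019802
U = min(1, 0.019802) = 0.019802
U% = 1.98%

1.98


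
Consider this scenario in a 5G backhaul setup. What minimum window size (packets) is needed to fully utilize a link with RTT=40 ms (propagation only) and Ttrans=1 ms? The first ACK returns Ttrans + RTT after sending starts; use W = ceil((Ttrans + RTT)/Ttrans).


Given: Ttrans = 1 ms, RTT = 40 ms (= 2 * Tprop, Tprop = 20 ms)
Time until first ACK returns = Ttrans + RTT = 1 + 40 = 41 ms
Need W * Ttrans >= Ttrans + RTT  ->  W >= (Ttrans + RTT) / Ttrans
(Ttrans + RTT) / Ttrans = 41 / 1 = 41
W_min = ceil(41) = 41

41


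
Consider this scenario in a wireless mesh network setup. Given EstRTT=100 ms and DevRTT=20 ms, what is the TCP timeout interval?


Given: EstRTT = 100 ms, DevRTT = 20 ms
Timeout = EstRTT + 4 * DevRTT
4 * DevRTT = 4 * 20 = 80
Timeout = 100 + 80 = 180 ms

180


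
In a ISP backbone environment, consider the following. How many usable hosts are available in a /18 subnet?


Given: subnet mask /18
Host bits = 32 - 18 = 14
Total addresses = 2^14 = 16384
Usable hosts = 16384 - 2 (network + broadcast) = 16382

16382


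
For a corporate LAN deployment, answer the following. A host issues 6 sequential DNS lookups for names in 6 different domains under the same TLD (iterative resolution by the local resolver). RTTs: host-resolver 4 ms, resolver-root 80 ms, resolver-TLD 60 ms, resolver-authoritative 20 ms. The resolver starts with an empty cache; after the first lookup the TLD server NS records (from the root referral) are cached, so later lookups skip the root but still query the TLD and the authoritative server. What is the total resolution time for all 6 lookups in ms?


Lookup 1 (cold cache): local + root + TLD + auth = 4 + 80 + 60 + 20 = 164 ms
Lookups 2..6 (TLD NS cached -> skip root; new domain -> still ask TLD and auth): local + TLD + auth = 4 + 60 + 20 = 84 ms each
Remaining 5 lookups: 5 * 84 = 420 ms
Total = 164 + 420 = 584 ms

584


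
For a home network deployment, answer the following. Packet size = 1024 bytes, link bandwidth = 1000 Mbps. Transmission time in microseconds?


Given: packet = 1024 bytes, bandwidth = 1000 Mbps
Packet in bits = 1024 * 8 = 8192 bits
Bandwidth = 1000 * 10^6 = 1000000000 bps
Time = 8192 / 1000000000 seconds
Time in us = 8192 * 10^6 / 1000000000 = 8.192

8.192


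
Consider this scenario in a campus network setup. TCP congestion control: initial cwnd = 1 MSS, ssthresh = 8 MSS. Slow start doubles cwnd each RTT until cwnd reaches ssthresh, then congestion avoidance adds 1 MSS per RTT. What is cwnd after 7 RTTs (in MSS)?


RTT 0: cwnd = 1 MSS (initial)
RTT 1: cwnd = 2 MSS (slow start, doubled)
RTT 2: cwnd = 4 MSS (slow start, doubled)
RTT 3: cwnd = 8 MSS (slow start, doubled)
RTT 4: cwnd = 9 MSS (congestion avoidance, +1)
RTT 5: cwnd = 10 MSS (congestion avoidance, +1)
RTT 6: cwnd = 11 MSS (congestion avoidance, +1)
RTT 7: cwnd = 12 MSS (congestion avoidance, +1)

12


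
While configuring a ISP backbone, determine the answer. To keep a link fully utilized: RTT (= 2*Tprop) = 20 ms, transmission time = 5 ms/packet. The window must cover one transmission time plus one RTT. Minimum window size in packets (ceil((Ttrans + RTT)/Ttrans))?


Given: Ttrans = 5 ms, RTT = 20 ms (= 2 * Tprop, Tprop = 10 ms)
Time until first ACK returns = Ttrans + RTT = 5 + 20 = 25 ms
Need W * Ttrans >= Ttrans + RTT  ->  W >= (Ttrans + RTT) / Ttrans
(Ttrans + RTT) / Ttrans = 25 / 5 = 5
W_min = ceil(5) = 5

5


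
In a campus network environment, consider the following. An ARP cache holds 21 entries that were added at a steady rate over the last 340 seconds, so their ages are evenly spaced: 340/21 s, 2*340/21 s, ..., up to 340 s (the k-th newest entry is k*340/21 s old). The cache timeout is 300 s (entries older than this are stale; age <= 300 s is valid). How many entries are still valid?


Ages are k * 340/21 s for k = 1..21 (spacing = 16.1905 s).
Entry k is valid iff k * 340/21 <= 300 iff k <= 21 * 300 / 340 = 18.5294
n_valid = floor(18.5294) = 18
(n_stale = 21 - 18 = 3)

18


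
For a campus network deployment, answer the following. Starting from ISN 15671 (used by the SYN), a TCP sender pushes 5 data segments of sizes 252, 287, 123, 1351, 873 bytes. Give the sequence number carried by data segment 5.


The SYN occupies sequence number ISN = 15671, so the first data byte is ISN + 1 = 15672.
SEQ of data segment i = (ISN + 1) + sum of payload sizes of segments 1..i-1.
Segment 1: SEQ = 15672, payload = 252 bytes
Segment 2: SEQ = 15924, payload = 287 bytes
Segment 3: SEQ = 16211, payload = 123 bytes
Segment 4: SEQ = 16334, payload = 1351 bytes
Segment 5: SEQ = 17685, payload = 873 bytes
SEQ of segment 5 = 15672 + 252 + 287 + 123 + 1351 = 17685

17685


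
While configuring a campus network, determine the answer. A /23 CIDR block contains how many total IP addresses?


Given: CIDR prefix /23
Host bits = 32 - 23 = 9
Total addresses = 2^9 = 512

512


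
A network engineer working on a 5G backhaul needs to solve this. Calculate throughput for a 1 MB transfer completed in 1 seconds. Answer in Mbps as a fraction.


Given: file = 1 MB, time = 1 s
File in Mb = 1 * 8 = 8 Mb
Throughput = 8 / 1 Mbps
Throughput = 8 Mbps

8


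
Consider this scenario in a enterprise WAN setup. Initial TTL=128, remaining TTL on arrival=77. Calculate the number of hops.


Given: initial TTL = 128, received TTL = 77
Hops = initial TTL - received TTL
Hops = 128 - 77 = 51

51


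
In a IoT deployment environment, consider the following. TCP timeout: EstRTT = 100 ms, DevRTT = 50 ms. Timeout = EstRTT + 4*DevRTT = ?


Given: EstRTT = 100 ms, DevRTT = 50 ms
Timeout = EstRTT + 4 * DevRTT
4 * DevRTT = 4 * 50 = 200
Timeout = 100 + 200 = 300 ms

300


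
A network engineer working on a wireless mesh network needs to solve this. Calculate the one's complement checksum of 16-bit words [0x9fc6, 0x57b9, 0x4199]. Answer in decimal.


Given words: [0x9fc6, 0x57b9, 0x4199]
Step 1: Sum all words
Raw sum = 40902 + 22457 + 16793 = 80152
Step 2: Fold carry: (14616 + 1) = 14617
One's complement = ~14617 & 0xFFFF = 50918

50918


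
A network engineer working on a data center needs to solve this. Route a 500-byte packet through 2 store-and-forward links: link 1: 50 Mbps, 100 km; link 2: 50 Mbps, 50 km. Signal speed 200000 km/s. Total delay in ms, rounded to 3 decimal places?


Packet = 500 bytes = 4000 bits. Store-and-forward: sum (t_trans + t_prop) per link.
Link 1: t_trans = 4000/(50*10^6) s = 0.0800 ms; t_prop = 100/200000 s = 0.5000 ms; subtotal = 0.5800 ms
Link 2: t_trans = 4000/(50*10^6) s = 0.0800 ms; t_prop = 50/200000 s = 0.2500 ms; subtotal = 0.3300 ms
End-to-end = 0.5800 + 0.3300 = 0.9100 ms -> 0.910 ms (3 dp)

0.910


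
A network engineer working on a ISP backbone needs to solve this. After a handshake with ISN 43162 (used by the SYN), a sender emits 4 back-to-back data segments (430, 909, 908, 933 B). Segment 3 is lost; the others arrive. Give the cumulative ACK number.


SYN uses sequence number 43162; first data byte = ISN + 1 = 43163.
Segment 1: SEQ = 43163, len = 430 B, covers [43163, 43592]
Segment 2: SEQ = 43593, len = 909 B, covers [43593, 44501]
Segment 3: SEQ = 44502, len = 908 B, covers [44502, 45409] [LOST]
Segment 4: SEQ = 45410, len = 933 B, covers [45410, 46342]
In-order data received: bytes [43163, 44501] (segments 1..2).
Segment 3 missing -> gap begins at byte 44502; later segments buffered out of order.
Cumulative ACK = next expected in-order byte = 43163 + 430 + 909 = 44502

44502


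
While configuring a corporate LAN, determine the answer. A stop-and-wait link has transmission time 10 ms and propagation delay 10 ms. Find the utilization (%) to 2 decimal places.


Given: Ttrans = 10 ms, Tprop = 10 ms
RTT = 2 * Tprop = 2 * 10 = 20 ms
U = Ttrans / (Ttrans + RTT)
U = 10 / (10 + 20)
U = 10 / 30 = 0.333333
U% = 33.33%

33.33


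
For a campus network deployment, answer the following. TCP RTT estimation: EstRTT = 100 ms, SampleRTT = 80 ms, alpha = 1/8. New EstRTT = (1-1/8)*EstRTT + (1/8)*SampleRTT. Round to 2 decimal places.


Given: EstRTT = 100 ms, SampleRTT = 80 ms, alpha = 1/8
New EstRTT = (1 - alpha) * EstRTT + alpha * SampleRTT
(7/8) * 100 = 87.5
(1/8) * 80 = 10
New EstRTT = 87.5 + 10 = 97.5 ms -> 97.50 ms (2 dp)

97.50


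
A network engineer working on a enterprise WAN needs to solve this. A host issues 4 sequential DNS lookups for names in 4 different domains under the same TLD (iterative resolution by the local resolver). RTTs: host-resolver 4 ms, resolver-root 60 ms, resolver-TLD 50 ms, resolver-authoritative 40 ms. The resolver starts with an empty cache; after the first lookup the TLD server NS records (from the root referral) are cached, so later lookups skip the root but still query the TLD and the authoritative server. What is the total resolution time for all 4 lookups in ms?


Lookup 1 (cold cache): local + root + TLD + auth = 4 + 60 + 50 + 40 = 154 ms
Lookups 2..4 (TLD NS cached -> skip root; new domain -> still ask TLD and auth): local + TLD + auth = 4 + 50 + 40 = 94 ms each
Remaining 3 lookups: 3 * 94 = 282 ms
Total = 154 + 282 = 436 ms

436


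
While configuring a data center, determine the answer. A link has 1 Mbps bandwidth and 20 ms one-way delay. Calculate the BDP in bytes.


Given: bandwidth = 1 Mbps, delay = 20 ms
BDP in bits = 1 * 10^6 * 20 / 1000
BDP in bits = 20000
BDP in bytes = 20000 / 8 = 2500

2500


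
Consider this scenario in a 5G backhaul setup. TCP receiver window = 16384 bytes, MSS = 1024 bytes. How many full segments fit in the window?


Given: RWND = 16384 bytes, MSS = 1024 bytes
Full segments = floor(RWND / MSS)
Full segments = floor(16384 / 1024)
Full segments = floor(16.0) = 16

16


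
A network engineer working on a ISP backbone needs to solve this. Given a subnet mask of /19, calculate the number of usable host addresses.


Given: subnet mask /19
Host bits = 32 - 19 = 13
Total addresses = 2^13 = 8192
Usable hosts = 8192 - 2 (network + broadcast) = 8190

8190


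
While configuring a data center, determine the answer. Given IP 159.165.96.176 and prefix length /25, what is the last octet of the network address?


Given: IP = 159.165.96.176, prefix = /25
Subnet mask = 255.255.255.128
Last octet of IP: 176
Last octet of mask: 128
Network last octet = 176 AND 128 = 128

128


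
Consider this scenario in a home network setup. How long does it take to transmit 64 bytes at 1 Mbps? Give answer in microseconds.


Given: packet = 64 bytes, bandwidth = 1 Mbps
Packet in bits = 64 * 8 = 512 bits
Bandwidth = 1 * 10^6 = 1000000 bps
Time = 512 / 1000000 seconds
Time in us = 512 * 10^6 / 1000000 = 512

512


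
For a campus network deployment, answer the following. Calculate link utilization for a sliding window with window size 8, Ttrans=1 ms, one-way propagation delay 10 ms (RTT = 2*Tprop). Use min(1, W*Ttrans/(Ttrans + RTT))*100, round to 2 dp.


Given: W = 8, Ttrans = 1 ms, RTT = 20 ms (= 2 * Tprop, Tprop = 10 ms)
Cycle time = Ttrans + RTT = 1 + 20 = 21 ms (first packet sent until its ACK returns)
W * Ttrans = 8 * 1 = 8 ms of sending per cycle
W * Ttrans / (Ttrans + RTT) = 8 / 21 = 0.380952
U = min(1, 0.380952) = 0.380952
U% = 38.10%

38.10


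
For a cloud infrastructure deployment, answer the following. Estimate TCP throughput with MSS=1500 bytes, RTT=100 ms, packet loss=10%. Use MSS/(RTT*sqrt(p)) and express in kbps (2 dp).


Given: MSS = 1500 bytes, RTT = 100 ms, loss = 10%
RTT in seconds = 100 / 1000 = 0.1
Loss rate = 10% = 0.1
sqrt(loss) = sqrt(0.1) = 0.316227766017
Throughput (bytes/s) = 1500 / (0.1 * 0.316227766017) = 47434.1649
Throughput (kbps) = 47434.1649 * 8 / 1000 = 379.473319 -> 379.47 kbps (2 dp)

379.47


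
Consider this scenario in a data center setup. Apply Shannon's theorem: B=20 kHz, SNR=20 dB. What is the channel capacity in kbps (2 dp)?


Given: B = 20 kHz, SNR = 20 dB
SNR linear = 10^(20/10) = 100
1 + SNR = 101
log2(101) = 6.6582114828
C = 20 * 1000 * 6.6582114828 = 133164.2297 bps
C = 133.164230 kbps -> 133.16 kbps (2 dp)

133.16


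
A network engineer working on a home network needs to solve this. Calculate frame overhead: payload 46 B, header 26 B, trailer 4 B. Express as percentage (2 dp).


Given: payload = 46 B, header = 26 B, trailer = 4 B
Overhead bytes = header + trailer = 26 + 4 = 30
Total frame = payload + overhead = 46 + 30 = 76
Overhead % = 30 / 76 * 100 = 39.4737% -> 39.47% (2 dp)

39.47


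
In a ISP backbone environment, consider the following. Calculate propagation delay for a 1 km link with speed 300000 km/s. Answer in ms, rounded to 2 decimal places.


Given: distance = 1 km, speed = 300000 km/s
Delay = distance / speed = 1 / 300000 seconds
Delay in ms = 1 * 1000 / 300000
Delay = 0.0033 ms
Rounded to 2 dp = 0.00 ms

0.00


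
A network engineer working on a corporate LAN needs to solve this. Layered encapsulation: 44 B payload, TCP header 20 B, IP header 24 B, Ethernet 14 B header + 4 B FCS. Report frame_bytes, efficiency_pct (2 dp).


TCP segment = 44 + 20 = 64 B
IP packet = 64 + 24 = 88 B
Ethernet frame = 88 + 14 + 4 = 106 B
Efficiency = app / frame = 44 / 106 = 0.415094 = 41.5094% -> 41.51% (2 dp)

106, 41.51


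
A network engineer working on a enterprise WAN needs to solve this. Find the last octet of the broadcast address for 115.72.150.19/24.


Given: IP = 115.72.150.19, prefix = /24
Host bits = 32 - 24 = 8
Network last octet = 19 AND mask = 0
Host part size = 2^8 - 1 = 255
Broadcast last octet = 0 OR 255 = 255

255


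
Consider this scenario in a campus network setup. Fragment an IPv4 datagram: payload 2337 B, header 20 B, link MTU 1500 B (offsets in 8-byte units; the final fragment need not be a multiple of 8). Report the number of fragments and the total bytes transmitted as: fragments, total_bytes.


Max data per non-final fragment = floor((MTU - header)/8)*8 = floor((1500 - 20)/8)*8 = floor(1480/8)*8 = 1480 B
Final fragment needs no 8-byte alignment: it can carry up to MTU - header = 1480 B
Non-final fragments needed = ceil((payload - 1480) / 1480) = ceil(857/1480) = ceil(0.5791) = 1
Number of fragments = 1 + 1 = 2
Fragment sizes (data): 1 * 1480 B + 857 B (last, 857 <= 1480 OK)
Total bytes sent = payload + n_frags * header = 2337 + 2*20 = 2337 + 40 = 2377 B

2, 2377


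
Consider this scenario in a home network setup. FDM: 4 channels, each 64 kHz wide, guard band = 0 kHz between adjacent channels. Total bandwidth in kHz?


Given: 4 channels, 64 kHz each, guard = 0 kHz
Channel bandwidth = 4 * 64 = 256 kHz
Guard bands = 3 gaps * 0 kHz = 0 kHz
Total = 256 + 0 = 256 kHz

256


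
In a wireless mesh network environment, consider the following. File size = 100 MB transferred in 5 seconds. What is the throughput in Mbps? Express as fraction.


Given: file = 100 MB, time = 5 s
File in Mb = 100 * 8 = 800 Mb
Throughput = 800 / 5 Mbps
Throughput = 160 Mbps

160


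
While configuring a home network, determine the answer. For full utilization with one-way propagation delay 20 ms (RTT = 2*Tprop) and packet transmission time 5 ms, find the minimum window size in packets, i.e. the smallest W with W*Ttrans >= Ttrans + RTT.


Given: Ttrans = 5 ms, RTT = 40 ms (= 2 * Tprop, Tprop = 20 ms)
Time until first ACK returns = Ttrans + RTT = 5 + 40 = 45 ms
Need W * Ttrans >= Ttrans + RTT  ->  W >= (Ttrans + RTT) / Ttrans
(Ttrans + RTT) / Ttrans = 45 / 5 = 9
W_min = ceil(9) = 9

9


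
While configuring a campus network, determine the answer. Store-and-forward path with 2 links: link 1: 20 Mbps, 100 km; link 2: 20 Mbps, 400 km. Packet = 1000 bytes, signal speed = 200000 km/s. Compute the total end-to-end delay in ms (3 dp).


Packet = 1000 bytes = 8000 bits. Store-and-forward: sum (t_trans + t_prop) per link.
Link 1: t_trans = 8000/(20*10^6) s = 0.4000 ms; t_prop = 100/200000 s = 0.5000 ms; subtotal = 0.9000 ms
Link 2: t_trans = 8000/(20*10^6) s = 0.4000 ms; t_prop = 400/200000 s = 2.0000 ms; subtotal = 2.4000 ms
End-to-end = 0.9000 + 2.4000 = 3.3000 ms -> 3.300 ms (3 dp)

3.300
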